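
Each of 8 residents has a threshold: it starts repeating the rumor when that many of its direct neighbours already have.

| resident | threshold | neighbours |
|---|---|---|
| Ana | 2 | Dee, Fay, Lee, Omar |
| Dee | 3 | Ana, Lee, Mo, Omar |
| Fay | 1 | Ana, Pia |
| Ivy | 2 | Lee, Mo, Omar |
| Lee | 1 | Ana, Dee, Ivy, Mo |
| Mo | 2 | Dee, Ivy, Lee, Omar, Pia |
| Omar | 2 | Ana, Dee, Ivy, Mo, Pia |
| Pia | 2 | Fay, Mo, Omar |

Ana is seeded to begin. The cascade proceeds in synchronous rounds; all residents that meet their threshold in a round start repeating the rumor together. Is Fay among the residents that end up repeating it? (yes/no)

yes

Round 1 — Ana starts repeating the rumor (initial).
Round 2 — checking thresholds:
  Dee: 1 of 4 neighbours < 3, not yet.
  Fay: 1 of 2 neighbours ≥ 1, starts repeating the rumor.
  Lee: 1 of 4 neighbours ≥ 1, starts repeating the rumor.
  Omar: 1 of 5 neighbours < 2, not yet.
Round 3 — no new spreads; cascade stops.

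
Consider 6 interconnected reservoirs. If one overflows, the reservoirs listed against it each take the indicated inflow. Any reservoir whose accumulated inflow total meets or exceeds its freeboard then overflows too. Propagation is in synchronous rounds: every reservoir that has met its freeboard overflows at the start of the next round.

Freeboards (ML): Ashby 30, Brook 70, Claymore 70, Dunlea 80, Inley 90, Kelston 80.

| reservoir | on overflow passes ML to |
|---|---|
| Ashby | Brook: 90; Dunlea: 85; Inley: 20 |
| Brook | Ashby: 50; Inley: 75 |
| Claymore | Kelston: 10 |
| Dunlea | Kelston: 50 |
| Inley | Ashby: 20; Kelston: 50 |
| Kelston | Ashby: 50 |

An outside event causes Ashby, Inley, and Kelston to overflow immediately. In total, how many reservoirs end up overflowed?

5

Round 1 — Ashby, Inley, Kelston overflow (initial).
  Brook: +90 → 90 ≥ 70
  Dunlea: +85 → 85 ≥ 80
Round 2 — Brook, Dunlea overflow.
No further overflows.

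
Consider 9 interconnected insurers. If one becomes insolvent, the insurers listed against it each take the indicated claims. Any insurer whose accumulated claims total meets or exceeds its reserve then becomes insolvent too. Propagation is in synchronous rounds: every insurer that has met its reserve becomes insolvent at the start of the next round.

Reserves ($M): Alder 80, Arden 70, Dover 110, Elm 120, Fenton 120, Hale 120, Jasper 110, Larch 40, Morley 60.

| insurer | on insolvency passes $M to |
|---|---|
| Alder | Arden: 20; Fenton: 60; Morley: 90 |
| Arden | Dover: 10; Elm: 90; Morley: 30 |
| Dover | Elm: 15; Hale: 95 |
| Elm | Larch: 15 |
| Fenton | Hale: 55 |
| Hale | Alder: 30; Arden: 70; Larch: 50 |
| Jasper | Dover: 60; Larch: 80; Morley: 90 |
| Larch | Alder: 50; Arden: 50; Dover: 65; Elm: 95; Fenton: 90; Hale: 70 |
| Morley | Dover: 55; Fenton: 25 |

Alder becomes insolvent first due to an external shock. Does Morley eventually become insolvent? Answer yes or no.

yes

Round 1 — Alder becomes insolvent (initial).
  Arden: +20 → 20 < 70
  Fenton: +60 → 60 < 120
  Morley: +90 → 90 ≥ 60
Round 2 — Morley becomes insolvent.
  Dover: +55 → 55 < 110
  Fenton: +25 → 85 < 120
No further insolvencies.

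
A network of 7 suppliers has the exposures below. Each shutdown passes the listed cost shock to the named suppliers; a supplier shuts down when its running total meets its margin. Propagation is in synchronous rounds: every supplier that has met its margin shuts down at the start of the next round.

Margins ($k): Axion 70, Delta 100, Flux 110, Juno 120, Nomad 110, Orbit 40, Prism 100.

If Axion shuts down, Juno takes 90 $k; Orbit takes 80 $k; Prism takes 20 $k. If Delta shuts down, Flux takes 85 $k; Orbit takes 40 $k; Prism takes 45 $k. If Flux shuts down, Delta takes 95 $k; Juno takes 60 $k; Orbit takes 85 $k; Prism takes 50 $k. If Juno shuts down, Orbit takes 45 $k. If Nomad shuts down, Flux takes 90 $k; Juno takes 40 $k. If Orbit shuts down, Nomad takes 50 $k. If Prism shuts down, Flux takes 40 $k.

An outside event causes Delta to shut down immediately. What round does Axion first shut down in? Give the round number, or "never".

Round 1 — Delta shuts down (initial).
  Flux: +85 → 85 < 110
  Orbit: +40 → 40 ≥ 40
  Prism: +45 → 45 < 100
Round 2 — Orbit shuts down.
  Nomad: +50 → 50 < 110
No further shutdowns.

never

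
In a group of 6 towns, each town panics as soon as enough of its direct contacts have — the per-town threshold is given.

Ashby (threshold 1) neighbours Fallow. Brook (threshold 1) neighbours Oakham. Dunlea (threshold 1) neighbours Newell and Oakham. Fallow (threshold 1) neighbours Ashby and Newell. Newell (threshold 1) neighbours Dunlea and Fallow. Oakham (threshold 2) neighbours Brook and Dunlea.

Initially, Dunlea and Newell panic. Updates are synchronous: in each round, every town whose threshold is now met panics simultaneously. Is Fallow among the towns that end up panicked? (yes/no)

Round 1 — Dunlea, Newell panic (initial).
Round 2 — checking thresholds:
  Fallow: 1 of 2 neighbours ≥ 1, panics.
  Oakham: 1 of 2 neighbours < 2, below threshold.
Round 3 — checking thresholds:
  Ashby: 1 of 1 neighbours ≥ 1, panics.
  Oakham: 1 of 2 neighbours < 2, below threshold.
Round 4 — no new panics; cascade stops.

yes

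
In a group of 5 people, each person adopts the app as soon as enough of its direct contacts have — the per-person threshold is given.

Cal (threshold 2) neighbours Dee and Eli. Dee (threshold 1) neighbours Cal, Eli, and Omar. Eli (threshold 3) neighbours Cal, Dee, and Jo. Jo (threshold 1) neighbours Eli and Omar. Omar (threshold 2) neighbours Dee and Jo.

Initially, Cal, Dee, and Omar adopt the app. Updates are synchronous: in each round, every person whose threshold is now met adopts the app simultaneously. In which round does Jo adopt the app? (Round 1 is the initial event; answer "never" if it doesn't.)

2

Round 1 — Cal, Dee, Omar adopt the app (initial).
Round 2 — checking thresholds:
  Eli: 2 of 3 neighbours < 3, holds.
  Jo: 1 of 2 neighbours ≥ 1, adopts the app.
Round 3 — checking thresholds:
  Eli: 3 of 3 neighbours ≥ 3, adopts the app.
Round 4 — no new adoptions; cascade stops.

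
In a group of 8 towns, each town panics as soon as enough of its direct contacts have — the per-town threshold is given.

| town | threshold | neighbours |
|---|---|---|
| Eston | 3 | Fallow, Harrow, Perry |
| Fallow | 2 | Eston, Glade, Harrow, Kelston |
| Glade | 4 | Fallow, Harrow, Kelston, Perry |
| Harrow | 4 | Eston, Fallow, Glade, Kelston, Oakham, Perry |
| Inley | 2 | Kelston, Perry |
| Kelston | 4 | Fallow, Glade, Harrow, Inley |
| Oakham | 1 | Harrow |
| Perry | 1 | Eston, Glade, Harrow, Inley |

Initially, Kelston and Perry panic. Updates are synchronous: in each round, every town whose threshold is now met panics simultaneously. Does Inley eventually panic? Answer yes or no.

yes

Round 1 — Kelston, Perry panic (initial).
Round 2 — checking thresholds:
  Eston: 1 of 3 neighbours < 3, below threshold.
  Fallow: 1 of 4 neighbours < 2, below threshold.
  Glade: 2 of 4 neighbours < 4, below threshold.
  Harrow: 2 of 6 neighbours < 4, below threshold.
  Inley: 2 of 2 neighbours ≥ 2, panics.
Round 3 — no new panics; cascade stops.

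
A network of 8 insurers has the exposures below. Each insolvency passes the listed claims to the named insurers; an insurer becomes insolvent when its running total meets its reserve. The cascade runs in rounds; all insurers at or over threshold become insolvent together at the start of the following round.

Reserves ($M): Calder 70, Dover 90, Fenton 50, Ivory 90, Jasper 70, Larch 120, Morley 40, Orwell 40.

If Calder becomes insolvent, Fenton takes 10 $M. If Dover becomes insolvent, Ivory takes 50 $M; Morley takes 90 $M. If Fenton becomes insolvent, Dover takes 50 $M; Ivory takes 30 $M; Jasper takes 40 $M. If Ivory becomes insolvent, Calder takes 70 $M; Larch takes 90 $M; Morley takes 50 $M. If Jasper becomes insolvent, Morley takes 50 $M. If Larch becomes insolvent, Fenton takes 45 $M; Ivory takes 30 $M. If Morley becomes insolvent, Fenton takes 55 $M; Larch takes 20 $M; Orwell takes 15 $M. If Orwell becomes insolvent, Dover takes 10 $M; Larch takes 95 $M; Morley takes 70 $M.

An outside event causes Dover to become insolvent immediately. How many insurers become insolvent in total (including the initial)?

Round 1 — Dover becomes insolvent (initial).
  Ivory: +50 → 50 < 90
  Morley: +90 → 90 ≥ 40
Round 2 — Morley becomes insolvent.
  Fenton: +55 → 55 ≥ 50
  Larch: +20 → 20 < 120
  Orwell: +15 → 15 < 40
Round 3 — Fenton becomes insolvent.
  Ivory: +30 → 80 < 90
  Jasper: +40 → 40 < 70
No further insolvencies.

3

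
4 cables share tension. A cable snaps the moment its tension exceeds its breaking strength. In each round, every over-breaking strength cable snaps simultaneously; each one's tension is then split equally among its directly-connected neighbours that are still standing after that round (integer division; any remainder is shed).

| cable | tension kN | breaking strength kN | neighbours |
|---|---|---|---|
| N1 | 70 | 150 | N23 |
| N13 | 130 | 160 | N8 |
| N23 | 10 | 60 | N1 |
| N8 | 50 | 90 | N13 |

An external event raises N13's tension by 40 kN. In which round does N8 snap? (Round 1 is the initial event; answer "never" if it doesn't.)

2

Round 1 — N13 at 170 > 160. N13 snaps.
  N13 sheds 170 kN to N8: 170 each.
    N8: 50+170 = 220 > 90
Round 2 — N8 snaps.
  N8 sheds 220 kN: no online neighbours, lost.
No further breaks.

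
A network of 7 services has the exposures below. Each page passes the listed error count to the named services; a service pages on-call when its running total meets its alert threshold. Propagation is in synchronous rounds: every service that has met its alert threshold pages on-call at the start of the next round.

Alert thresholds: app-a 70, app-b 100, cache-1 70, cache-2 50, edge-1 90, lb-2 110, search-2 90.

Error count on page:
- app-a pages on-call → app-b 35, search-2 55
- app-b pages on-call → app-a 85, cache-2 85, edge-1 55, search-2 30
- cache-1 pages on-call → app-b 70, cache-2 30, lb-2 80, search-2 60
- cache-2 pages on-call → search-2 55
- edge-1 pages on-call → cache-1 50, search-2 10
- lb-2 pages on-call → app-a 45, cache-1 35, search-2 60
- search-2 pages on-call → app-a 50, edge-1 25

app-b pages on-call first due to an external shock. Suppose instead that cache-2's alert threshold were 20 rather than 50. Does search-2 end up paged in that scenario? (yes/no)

With cache-2's alert threshold at 20:
Round 1 — app-b pages on-call (initial).
  app-a: +85 → 85 ≥ 70
  cache-2: +85 → 85 ≥ 20
  edge-1: +55 → 55 < 90
  search-2: +30 → 30 < 90
Round 2 — app-a, cache-2 page on-call.
  search-2: +55+55 → 140 ≥ 90
Round 3 — search-2 pages on-call.
  edge-1: +25 → 80 < 90
No further pages.

yes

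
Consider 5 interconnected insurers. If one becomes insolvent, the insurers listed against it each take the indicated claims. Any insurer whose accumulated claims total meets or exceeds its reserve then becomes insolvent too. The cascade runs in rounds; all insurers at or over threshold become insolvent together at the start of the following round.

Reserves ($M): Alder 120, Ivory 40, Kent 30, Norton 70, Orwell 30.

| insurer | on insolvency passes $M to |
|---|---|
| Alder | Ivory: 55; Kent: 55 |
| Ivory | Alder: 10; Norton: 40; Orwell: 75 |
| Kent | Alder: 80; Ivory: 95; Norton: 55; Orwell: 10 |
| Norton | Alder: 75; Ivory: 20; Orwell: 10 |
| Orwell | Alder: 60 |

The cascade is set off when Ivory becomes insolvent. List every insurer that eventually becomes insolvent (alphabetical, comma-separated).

Ivory, Orwell

Round 1 — Ivory becomes insolvent (initial).
  Alder: +10 → 10 < 120
  Norton: +40 → 40 < 70
  Orwell: +75 → 75 ≥ 30
Round 2 — Orwell becomes insolvent.
  Alder: +60 → 70 < 120
No further insolvencies.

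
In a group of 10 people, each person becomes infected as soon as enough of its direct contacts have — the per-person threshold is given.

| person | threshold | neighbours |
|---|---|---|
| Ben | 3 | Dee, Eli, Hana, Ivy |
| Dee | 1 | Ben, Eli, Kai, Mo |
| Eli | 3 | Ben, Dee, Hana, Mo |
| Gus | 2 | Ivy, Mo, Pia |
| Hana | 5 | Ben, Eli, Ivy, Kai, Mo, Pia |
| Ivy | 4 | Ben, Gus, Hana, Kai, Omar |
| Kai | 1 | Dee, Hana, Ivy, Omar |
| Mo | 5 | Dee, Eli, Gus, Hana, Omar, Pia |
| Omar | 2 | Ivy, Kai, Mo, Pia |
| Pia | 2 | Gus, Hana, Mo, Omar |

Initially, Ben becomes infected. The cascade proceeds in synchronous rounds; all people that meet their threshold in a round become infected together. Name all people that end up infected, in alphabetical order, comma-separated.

Round 1 — Ben becomes infected (initial).
Round 2 — checking thresholds:
  Dee: 1 of 4 neighbours ≥ 1, becomes infected.
  Eli: 1 of 4 neighbours < 3, holds.
  Hana: 1 of 6 neighbours < 5, holds.
  Ivy: 1 of 5 neighbours < 4, holds.
Round 3 — checking thresholds:
  Eli: 2 of 4 neighbours < 3, holds.
  Hana: 1 of 6 neighbours < 5, holds.
  Ivy: 1 of 5 neighbours < 4, holds.
  Kai: 1 of 4 neighbours ≥ 1, becomes infected.
  Mo: 1 of 6 neighbours < 5, holds.
Round 4 — no new infections; cascade stops.

Ben, Dee, Kai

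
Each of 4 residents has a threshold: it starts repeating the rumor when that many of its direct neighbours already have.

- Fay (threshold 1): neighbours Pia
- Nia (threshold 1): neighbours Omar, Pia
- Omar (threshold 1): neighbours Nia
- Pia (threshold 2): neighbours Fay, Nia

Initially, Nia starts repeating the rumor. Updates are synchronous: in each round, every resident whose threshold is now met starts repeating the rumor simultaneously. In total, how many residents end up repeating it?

2

Round 1 — Nia starts repeating the rumor (initial).
Round 2 — checking thresholds:
  Omar: 1 of 1 neighbours ≥ 1, starts repeating the rumor.
  Pia: 1 of 2 neighbours < 2, not yet.
Round 3 — no new spreads; cascade stops.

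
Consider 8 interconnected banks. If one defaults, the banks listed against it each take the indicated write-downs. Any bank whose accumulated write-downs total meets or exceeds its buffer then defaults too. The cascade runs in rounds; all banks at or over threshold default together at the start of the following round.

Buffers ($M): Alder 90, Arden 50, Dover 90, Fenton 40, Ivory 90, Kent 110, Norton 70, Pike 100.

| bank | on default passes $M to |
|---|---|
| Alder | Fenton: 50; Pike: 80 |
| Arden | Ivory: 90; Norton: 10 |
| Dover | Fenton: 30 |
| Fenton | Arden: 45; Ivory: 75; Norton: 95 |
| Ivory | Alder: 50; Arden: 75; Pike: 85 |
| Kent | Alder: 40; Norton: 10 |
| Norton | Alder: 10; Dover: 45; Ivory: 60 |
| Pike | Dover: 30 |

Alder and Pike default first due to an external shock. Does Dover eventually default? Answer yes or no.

no

Round 1 — Alder, Pike default (initial).
  Dover: +30 → 30 < 90
  Fenton: +50 → 50 ≥ 40
Round 2 — Fenton defaults.
  Arden: +45 → 45 < 50
  Ivory: +75 → 75 < 90
  Norton: +95 → 95 ≥ 70
Round 3 — Norton defaults.
  Dover: +45 → 75 < 90
  Ivory: +60 → 135 ≥ 90
Round 4 — Ivory defaults.
  Arden: +75 → 120 ≥ 50
Round 5 — Arden defaults.
No further defaults.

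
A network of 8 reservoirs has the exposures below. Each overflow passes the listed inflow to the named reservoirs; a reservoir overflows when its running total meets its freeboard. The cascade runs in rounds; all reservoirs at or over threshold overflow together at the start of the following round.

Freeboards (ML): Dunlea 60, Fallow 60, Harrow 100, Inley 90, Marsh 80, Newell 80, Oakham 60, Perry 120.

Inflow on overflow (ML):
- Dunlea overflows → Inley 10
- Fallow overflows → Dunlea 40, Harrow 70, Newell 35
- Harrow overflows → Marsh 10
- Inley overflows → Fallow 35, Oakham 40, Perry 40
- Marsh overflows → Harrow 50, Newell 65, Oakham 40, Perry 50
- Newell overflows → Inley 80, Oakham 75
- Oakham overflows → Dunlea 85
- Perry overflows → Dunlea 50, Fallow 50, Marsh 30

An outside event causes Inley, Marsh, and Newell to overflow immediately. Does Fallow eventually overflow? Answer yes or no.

no

Round 1 — Inley, Marsh, Newell overflow (initial).
  Fallow: +35 → 35 < 60
  Harrow: +50 → 50 < 100
  Oakham: +40+40+75 → 155 ≥ 60
  Perry: +40+50 → 90 < 120
Round 2 — Oakham overflows.
  Dunlea: +85 → 85 ≥ 60
Round 3 — Dunlea overflows.
No further overflows.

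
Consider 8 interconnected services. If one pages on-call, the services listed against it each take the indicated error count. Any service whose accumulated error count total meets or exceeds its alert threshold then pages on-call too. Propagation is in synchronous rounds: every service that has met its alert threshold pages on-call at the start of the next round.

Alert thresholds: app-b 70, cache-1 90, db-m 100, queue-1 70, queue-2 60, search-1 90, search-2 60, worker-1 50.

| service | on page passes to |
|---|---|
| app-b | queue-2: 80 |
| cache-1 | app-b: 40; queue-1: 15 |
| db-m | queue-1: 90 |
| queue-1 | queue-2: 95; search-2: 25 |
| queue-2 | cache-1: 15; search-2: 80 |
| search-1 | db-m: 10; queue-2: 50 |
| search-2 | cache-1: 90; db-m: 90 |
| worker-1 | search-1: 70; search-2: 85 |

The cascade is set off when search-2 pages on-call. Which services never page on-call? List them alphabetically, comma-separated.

Round 1 — search-2 pages on-call (initial).
  cache-1: +90 → 90 ≥ 90
  db-m: +90 → 90 < 100
Round 2 — cache-1 pages on-call.
  app-b: +40 → 40 < 70
  queue-1: +15 → 15 < 70
No further pages.

app-b, db-m, queue-1, queue-2, search-1, worker-1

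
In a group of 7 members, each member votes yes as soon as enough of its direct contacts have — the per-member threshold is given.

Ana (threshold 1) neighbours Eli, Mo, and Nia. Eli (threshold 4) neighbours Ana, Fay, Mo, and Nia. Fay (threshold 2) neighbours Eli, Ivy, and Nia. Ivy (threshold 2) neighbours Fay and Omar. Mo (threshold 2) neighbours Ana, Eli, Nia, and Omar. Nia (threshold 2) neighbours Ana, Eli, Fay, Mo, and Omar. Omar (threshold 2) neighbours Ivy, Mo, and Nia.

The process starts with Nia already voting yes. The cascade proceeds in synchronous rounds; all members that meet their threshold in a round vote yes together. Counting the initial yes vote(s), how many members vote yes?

Round 1 — Nia votes yes (initial).
Round 2 — checking thresholds:
  Ana: 1 of 3 neighbours ≥ 1, votes yes.
  Eli: 1 of 4 neighbours < 4, not yet.
  Fay: 1 of 3 neighbours < 2, not yet.
  Mo: 1 of 4 neighbours < 2, not yet.
  Omar: 1 of 3 neighbours < 2, not yet.
Round 3 — checking thresholds:
  Eli: 2 of 4 neighbours < 4, not yet.
  Fay: 1 of 3 neighbours < 2, not yet.
  Mo: 2 of 4 neighbours ≥ 2, votes yes.
  Omar: 1 of 3 neighbours < 2, not yet.
Round 4 — checking thresholds:
  Eli: 3 of 4 neighbours < 4, not yet.
  Fay: 1 of 3 neighbours < 2, not yet.
  Omar: 2 of 3 neighbours ≥ 2, votes yes.
Round 5 — no new yes votes; cascade stops.

4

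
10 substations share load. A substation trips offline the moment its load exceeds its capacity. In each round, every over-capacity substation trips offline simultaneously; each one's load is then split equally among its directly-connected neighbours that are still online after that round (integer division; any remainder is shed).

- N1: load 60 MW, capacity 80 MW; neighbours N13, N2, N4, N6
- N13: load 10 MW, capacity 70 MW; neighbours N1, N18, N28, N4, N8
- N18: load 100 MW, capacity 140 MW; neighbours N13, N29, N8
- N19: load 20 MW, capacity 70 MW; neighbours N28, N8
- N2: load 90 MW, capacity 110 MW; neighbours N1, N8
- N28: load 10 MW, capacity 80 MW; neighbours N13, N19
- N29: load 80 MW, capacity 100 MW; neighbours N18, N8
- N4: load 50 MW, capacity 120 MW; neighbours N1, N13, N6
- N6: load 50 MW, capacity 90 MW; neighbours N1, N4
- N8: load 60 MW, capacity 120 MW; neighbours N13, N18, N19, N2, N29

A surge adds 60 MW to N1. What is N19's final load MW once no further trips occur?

Round 1 — N1 at 120 > 80. N1 trips offline.
  N1 sheds 120 MW to N13, N2, N4, N6: 30 each.
    N13: 10+30 = 40 ≤ 70
    N2: 90+30 = 120 > 110
    N4: 50+30 = 80 ≤ 120
    N6: 50+30 = 80 ≤ 90
Round 2 — N2 trips offline.
  N2 sheds 120 MW to N8: 120 each.
    N8: 60+120 = 180 > 120
Round 3 — N8 trips offline.
  N8 sheds 180 MW to N13, N18, N19, N29: 45 each.
    N13: 40+45 = 85 > 70
    N18: 100+45 = 145 > 140
    N19: 20+45 = 65 ≤ 70
    N29: 80+45 = 125 > 100
Round 4 — N13, N18, N29 trip offline.
  N13 sheds 85 MW to N28, N4: 42 each (1 lost).
    N28: 10+42 = 52 ≤ 80
    N4: 80+42 = 122 > 120
  N18 sheds 145 MW: no online neighbours, lost.
  N29 sheds 125 MW: no online neighbours, lost.
Round 5 — N4 trips offline.
  N4 sheds 122 MW to N6: 122 each.
    N6: 80+122 = 202 > 90
Round 6 — N6 trips offline.
  N6 sheds 202 MW: no online neighbours, lost.
No further trips.

65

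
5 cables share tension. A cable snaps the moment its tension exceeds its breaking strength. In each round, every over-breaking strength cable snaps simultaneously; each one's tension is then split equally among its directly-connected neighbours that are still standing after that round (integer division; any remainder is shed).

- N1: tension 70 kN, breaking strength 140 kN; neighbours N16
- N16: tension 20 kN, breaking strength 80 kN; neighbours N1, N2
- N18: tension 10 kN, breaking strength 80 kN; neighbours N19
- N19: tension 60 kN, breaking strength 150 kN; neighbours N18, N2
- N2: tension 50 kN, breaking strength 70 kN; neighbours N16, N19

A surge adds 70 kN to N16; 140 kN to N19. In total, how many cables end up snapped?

4

Round 1 — N16 at 90 > 80; N19 at 200 > 150. N16, N19 snap.
  N16 sheds 90 kN to N1, N2: 45 each.
    N1: 70+45 = 115 ≤ 140
    N2: 50+45 = 95 > 70
  N19 sheds 200 kN to N18, N2: 100 each.
    N18: 10+100 = 110 > 80
    N2: 95+100 = 195 > 70
Round 2 — N18, N2 snap.
  N18 sheds 110 kN: no online neighbours, lost.
  N2 sheds 195 kN: no online neighbours, lost.
No further breaks.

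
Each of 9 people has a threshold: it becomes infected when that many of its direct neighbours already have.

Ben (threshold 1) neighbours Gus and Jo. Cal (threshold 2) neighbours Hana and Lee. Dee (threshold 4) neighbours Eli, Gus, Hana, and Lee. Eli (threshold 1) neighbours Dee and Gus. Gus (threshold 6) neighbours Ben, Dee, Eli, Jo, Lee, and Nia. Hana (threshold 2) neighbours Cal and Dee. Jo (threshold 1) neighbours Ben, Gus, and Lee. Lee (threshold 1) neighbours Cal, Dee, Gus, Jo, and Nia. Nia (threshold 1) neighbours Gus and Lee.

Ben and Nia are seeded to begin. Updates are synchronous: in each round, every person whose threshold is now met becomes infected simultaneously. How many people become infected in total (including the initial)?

Round 1 — Ben, Nia become infected (initial).
Round 2 — checking thresholds:
  Gus: 2 of 6 neighbours < 6, not yet.
  Jo: 1 of 3 neighbours ≥ 1, becomes infected.
  Lee: 1 of 5 neighbours ≥ 1, becomes infected.
Round 3 — no new infections; cascade stops.

4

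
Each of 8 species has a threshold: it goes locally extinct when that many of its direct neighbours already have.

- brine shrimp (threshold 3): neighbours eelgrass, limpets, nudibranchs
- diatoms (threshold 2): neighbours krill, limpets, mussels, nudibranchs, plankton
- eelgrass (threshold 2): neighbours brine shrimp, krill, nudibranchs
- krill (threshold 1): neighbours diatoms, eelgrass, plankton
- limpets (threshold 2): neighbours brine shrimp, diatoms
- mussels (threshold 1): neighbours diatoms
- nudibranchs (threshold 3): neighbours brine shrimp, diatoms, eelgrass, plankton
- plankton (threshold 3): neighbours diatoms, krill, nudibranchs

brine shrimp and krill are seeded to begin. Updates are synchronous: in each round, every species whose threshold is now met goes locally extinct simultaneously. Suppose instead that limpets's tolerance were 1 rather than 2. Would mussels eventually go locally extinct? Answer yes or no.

yes

With limpets's tolerance at 1:
Round 1 — brine shrimp, krill go locally extinct (initial).
Round 2 — checking thresholds:
  diatoms: 1 of 5 neighbours < 2, not yet.
  eelgrass: 2 of 3 neighbours ≥ 2, goes locally extinct.
  limpets: 1 of 2 neighbours ≥ 1, goes locally extinct.
  nudibranchs: 1 of 4 neighbours < 3, not yet.
  plankton: 1 of 3 neighbours < 3, not yet.
Round 3 — checking thresholds:
  diatoms: 2 of 5 neighbours ≥ 2, goes locally extinct.
  nudibranchs: 2 of 4 neighbours < 3, not yet.
  plankton: 1 of 3 neighbours < 3, not yet.
Round 4 — checking thresholds:
  mussels: 1 of 1 neighbours ≥ 1, goes locally extinct.
  nudibranchs: 3 of 4 neighbours ≥ 3, goes locally extinct.
  plankton: 2 of 3 neighbours < 3, not yet.
Round 5 — checking thresholds:
  plankton: 3 of 3 neighbours ≥ 3, goes locally extinct.
Round 6 — no new extinctions; cascade stops.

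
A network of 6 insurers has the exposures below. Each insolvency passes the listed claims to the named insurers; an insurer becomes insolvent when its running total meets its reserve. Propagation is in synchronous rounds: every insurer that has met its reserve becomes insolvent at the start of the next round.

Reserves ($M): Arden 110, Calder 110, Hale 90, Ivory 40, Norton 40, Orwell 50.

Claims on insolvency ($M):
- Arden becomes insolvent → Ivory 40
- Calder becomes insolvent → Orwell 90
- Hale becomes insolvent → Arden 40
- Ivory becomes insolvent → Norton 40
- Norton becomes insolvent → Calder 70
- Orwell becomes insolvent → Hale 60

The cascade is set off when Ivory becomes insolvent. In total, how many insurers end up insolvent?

2

Round 1 — Ivory becomes insolvent (initial).
  Norton: +40 → 40 ≥ 40
Round 2 — Norton becomes insolvent.
  Calder: +70 → 70 < 110
No further insolvencies.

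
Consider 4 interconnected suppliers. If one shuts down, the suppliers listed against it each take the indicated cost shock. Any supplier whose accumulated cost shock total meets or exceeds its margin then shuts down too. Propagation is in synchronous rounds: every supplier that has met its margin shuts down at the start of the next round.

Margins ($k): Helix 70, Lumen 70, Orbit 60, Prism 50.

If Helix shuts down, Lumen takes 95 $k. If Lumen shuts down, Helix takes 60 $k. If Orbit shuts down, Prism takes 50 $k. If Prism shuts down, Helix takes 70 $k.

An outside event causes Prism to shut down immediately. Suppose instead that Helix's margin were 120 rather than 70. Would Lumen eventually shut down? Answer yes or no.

With Helix's margin at 120:
Round 1 — Prism shuts down (initial).
  Helix: +70 → 70 < 120
No further shutdowns.

no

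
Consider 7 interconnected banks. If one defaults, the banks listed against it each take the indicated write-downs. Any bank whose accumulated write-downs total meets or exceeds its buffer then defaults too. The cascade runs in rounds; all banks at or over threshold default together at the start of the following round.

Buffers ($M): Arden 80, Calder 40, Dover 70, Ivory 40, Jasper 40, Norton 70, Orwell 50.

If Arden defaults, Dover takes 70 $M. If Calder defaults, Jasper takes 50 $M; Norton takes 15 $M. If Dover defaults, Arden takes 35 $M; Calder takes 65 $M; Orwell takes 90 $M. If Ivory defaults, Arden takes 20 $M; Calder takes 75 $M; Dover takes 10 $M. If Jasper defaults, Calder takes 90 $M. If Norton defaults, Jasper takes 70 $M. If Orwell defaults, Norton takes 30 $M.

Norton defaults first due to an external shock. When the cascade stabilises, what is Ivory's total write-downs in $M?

0

Round 1 — Norton defaults (initial).
  Jasper: +70 → 70 ≥ 40
Round 2 — Jasper defaults.
  Calder: +90 → 90 ≥ 40
Round 3 — Calder defaults.
No further defaults.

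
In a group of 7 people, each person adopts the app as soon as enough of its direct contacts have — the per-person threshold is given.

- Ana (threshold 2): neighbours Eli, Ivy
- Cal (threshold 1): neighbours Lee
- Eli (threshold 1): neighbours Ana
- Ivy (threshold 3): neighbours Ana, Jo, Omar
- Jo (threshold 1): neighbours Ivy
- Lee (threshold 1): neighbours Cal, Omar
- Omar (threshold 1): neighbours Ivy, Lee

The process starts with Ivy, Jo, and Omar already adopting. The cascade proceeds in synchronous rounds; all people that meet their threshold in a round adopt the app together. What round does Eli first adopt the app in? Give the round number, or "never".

never

Round 1 — Ivy, Jo, Omar adopt the app (initial).
Round 2 — checking thresholds:
  Ana: 1 of 2 neighbours < 2, not yet.
  Lee: 1 of 2 neighbours ≥ 1, adopts the app.
Round 3 — checking thresholds:
  Ana: 1 of 2 neighbours < 2, not yet.
  Cal: 1 of 1 neighbours ≥ 1, adopts the app.
Round 4 — no new adoptions; cascade stops.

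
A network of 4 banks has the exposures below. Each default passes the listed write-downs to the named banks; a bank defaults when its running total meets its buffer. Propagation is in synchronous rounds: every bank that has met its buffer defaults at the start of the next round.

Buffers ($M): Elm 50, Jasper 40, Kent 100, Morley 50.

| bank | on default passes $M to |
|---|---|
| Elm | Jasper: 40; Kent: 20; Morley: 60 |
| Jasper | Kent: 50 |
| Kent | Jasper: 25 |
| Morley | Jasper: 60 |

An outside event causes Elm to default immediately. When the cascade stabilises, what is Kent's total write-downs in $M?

70

Round 1 — Elm defaults (initial).
  Jasper: +40 → 40 ≥ 40
  Kent: +20 → 20 < 100
  Morley: +60 → 60 ≥ 50
Round 2 — Jasper, Morley default.
  Kent: +50 → 70 < 100
No further defaults.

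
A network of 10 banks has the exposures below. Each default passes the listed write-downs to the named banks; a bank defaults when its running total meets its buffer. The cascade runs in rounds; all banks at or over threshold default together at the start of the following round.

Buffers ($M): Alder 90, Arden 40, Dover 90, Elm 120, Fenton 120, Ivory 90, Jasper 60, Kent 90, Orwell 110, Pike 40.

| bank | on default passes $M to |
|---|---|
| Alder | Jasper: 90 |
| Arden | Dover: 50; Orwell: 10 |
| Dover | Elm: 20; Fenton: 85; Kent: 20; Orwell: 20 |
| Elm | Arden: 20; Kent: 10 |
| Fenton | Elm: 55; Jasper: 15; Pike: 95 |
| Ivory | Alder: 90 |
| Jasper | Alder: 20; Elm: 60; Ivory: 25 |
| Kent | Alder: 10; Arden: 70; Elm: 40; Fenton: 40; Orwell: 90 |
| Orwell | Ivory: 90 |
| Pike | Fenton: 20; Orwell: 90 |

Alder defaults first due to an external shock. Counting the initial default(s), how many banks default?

Round 1 — Alder defaults (initial).
  Jasper: +90 → 90 ≥ 60
Round 2 — Jasper defaults.
  Elm: +60 → 60 < 120
  Ivory: +25 → 25 < 90
No further defaults.

2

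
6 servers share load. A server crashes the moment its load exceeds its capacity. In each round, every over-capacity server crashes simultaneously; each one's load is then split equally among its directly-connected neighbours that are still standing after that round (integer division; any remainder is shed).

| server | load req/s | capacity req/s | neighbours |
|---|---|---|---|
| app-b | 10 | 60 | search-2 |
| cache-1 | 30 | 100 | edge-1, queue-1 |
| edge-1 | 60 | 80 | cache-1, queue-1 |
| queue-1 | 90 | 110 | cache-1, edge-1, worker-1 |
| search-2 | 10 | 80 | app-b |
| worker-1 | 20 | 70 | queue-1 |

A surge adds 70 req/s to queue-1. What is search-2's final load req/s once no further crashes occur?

Round 1 — queue-1 at 160 > 110. queue-1 crashes.
  queue-1 sheds 160 req/s to cache-1, edge-1, worker-1: 53 each (1 lost).
    cache-1: 30+53 = 83 ≤ 100
    edge-1: 60+53 = 113 > 80
    worker-1: 20+53 = 73 > 70
Round 2 — edge-1, worker-1 crash.
  edge-1 sheds 113 req/s to cache-1: 113 each.
    cache-1: 83+113 = 196 > 100
  worker-1 sheds 73 req/s: no online neighbours, lost.
Round 3 — cache-1 crashes.
  cache-1 sheds 196 req/s: no online neighbours, lost.
No further crashes.

10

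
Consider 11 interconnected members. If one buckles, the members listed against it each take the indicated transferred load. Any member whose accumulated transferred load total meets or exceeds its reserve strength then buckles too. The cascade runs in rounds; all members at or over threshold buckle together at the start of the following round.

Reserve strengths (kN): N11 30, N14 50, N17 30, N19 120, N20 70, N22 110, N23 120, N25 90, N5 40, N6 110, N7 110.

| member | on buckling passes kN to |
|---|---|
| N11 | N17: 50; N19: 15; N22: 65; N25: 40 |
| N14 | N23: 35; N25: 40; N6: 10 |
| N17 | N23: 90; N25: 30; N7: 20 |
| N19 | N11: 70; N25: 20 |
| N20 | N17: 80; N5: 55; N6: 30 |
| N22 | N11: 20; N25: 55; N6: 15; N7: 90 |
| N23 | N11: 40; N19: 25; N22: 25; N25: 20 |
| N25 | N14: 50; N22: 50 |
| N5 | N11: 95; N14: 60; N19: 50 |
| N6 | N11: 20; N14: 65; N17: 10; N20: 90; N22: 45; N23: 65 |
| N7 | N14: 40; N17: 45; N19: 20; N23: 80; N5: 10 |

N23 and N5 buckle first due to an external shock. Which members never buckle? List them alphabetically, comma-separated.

Round 1 — N23, N5 buckle (initial).
  N11: +40+95 → 135 ≥ 30
  N14: +60 → 60 ≥ 50
  N19: +25+50 → 75 < 120
  N22: +25 → 25 < 110
  N25: +20 → 20 < 90
Round 2 — N11, N14 buckle.
  N17: +50 → 50 ≥ 30
  N19: +15 → 90 < 120
  N22: +65 → 90 < 110
  N25: +40+40 → 100 ≥ 90
  N6: +10 → 10 < 110
Round 3 — N17, N25 buckle.
  N22: +50 → 140 ≥ 110
  N7: +20 → 20 < 110
Round 4 — N22 buckles.
  N6: +15 → 25 < 110
  N7: +90 → 110 ≥ 110
Round 5 — N7 buckles.
  N19: +20 → 110 < 120
No further bucklings.

N19, N20, N6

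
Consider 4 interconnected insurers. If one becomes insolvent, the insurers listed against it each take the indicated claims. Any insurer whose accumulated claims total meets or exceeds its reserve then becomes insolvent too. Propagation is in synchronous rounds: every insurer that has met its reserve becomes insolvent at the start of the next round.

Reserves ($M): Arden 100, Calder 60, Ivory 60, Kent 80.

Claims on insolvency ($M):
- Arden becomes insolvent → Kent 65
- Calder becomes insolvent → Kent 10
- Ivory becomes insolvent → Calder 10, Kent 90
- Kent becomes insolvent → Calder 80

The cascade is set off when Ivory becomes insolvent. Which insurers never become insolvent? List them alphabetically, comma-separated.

Round 1 — Ivory becomes insolvent (initial).
  Calder: +10 → 10 < 60
  Kent: +90 → 90 ≥ 80
Round 2 — Kent becomes insolvent.
  Calder: +80 → 90 ≥ 60
Round 3 — Calder becomes insolvent.
No further insolvencies.

Arden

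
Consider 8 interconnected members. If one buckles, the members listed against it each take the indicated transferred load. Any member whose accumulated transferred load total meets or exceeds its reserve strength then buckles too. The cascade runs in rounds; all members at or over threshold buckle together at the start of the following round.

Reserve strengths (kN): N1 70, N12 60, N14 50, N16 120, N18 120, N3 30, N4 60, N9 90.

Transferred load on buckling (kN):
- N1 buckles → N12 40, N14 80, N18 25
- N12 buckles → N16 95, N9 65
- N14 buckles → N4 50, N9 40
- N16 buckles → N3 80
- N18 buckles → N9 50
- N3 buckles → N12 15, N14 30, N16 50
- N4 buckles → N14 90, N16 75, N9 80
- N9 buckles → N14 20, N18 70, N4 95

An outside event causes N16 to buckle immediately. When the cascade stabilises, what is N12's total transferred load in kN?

Round 1 — N16 buckles (initial).
  N3: +80 → 80 ≥ 30
Round 2 — N3 buckles.
  N12: +15 → 15 < 60
  N14: +30 → 30 < 50
No further bucklings.

15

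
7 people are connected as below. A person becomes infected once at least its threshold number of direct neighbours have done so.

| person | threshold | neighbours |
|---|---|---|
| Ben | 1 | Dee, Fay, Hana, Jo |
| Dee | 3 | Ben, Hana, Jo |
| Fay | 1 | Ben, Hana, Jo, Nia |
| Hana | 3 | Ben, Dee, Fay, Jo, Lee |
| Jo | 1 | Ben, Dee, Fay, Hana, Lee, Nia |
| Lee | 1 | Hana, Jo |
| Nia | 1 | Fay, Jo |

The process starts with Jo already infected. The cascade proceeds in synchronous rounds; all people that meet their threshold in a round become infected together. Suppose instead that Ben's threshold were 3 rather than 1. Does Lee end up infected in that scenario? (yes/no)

With Ben's threshold at 3:
Round 1 — Jo becomes infected (initial).
Round 2 — checking thresholds:
  Ben: 1 of 4 neighbours < 3, not yet.
  Dee: 1 of 3 neighbours < 3, not yet.
  Fay: 1 of 4 neighbours ≥ 1, becomes infected.
  Hana: 1 of 5 neighbours < 3, not yet.
  Lee: 1 of 2 neighbours ≥ 1, becomes infected.
  Nia: 1 of 2 neighbours ≥ 1, becomes infected.
Round 3 — checking thresholds:
  Ben: 2 of 4 neighbours < 3, not yet.
  Dee: 1 of 3 neighbours < 3, not yet.
  Hana: 3 of 5 neighbours ≥ 3, becomes infected.
Round 4 — checking thresholds:
  Ben: 3 of 4 neighbours ≥ 3, becomes infected.
  Dee: 2 of 3 neighbours < 3, not yet.
Round 5 — checking thresholds:
  Dee: 3 of 3 neighbours ≥ 3, becomes infected.
Round 6 — no new infections; cascade stops.

yes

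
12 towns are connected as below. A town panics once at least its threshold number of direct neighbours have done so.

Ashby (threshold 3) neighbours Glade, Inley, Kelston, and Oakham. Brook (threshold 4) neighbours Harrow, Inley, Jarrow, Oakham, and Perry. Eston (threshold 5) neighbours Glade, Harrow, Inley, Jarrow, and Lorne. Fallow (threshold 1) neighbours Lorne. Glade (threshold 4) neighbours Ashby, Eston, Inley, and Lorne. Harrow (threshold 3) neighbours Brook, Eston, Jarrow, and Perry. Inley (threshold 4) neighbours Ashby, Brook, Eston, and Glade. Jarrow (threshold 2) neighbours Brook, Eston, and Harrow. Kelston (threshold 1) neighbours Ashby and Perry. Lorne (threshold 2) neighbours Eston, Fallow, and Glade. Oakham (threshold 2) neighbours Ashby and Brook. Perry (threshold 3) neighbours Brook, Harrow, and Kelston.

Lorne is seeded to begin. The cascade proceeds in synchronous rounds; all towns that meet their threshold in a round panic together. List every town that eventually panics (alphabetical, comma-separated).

Fallow, Lorne

Round 1 — Lorne panics (initial).
Round 2 — checking thresholds:
  Eston: 1 of 5 neighbours < 5, not yet.
  Fallow: 1 of 1 neighbours ≥ 1, panics.
  Glade: 1 of 4 neighbours < 4, not yet.
Round 3 — no new panics; cascade stops.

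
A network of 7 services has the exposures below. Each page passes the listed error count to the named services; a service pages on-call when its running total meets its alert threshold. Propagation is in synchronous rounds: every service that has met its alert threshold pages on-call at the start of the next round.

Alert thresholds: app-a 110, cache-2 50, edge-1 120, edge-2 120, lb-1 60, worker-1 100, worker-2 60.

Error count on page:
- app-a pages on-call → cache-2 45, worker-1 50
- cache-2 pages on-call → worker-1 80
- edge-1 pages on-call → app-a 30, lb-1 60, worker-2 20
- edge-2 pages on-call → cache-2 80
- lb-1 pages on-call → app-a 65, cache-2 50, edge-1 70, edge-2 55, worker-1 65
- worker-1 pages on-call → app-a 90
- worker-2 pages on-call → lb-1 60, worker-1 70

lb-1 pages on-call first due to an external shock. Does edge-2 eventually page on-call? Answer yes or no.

no

Round 1 — lb-1 pages on-call (initial).
  app-a: +65 → 65 < 110
  cache-2: +50 → 50 ≥ 50
  edge-1: +70 → 70 < 120
  edge-2: +55 → 55 < 120
  worker-1: +65 → 65 < 100
Round 2 — cache-2 pages on-call.
  worker-1: +80 → 145 ≥ 100
Round 3 — worker-1 pages on-call.
  app-a: +90 → 155 ≥ 110
Round 4 — app-a pages on-call.
No further pages.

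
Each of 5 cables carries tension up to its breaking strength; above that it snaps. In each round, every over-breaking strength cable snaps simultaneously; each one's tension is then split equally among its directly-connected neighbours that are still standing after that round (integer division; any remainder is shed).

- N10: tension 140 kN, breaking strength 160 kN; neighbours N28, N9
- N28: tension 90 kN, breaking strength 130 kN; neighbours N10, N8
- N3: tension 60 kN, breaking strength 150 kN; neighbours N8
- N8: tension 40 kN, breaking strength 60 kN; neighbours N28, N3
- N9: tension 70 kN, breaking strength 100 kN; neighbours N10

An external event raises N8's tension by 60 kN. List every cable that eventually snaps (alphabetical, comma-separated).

N10, N28, N8, N9

Round 1 — N8 at 100 > 60. N8 snaps.
  N8 sheds 100 kN to N28, N3: 50 each.
    N28: 90+50 = 140 > 130
    N3: 60+50 = 110 ≤ 150
Round 2 — N28 snaps.
  N28 sheds 140 kN to N10: 140 each.
    N10: 140+140 = 280 > 160
Round 3 — N10 snaps.
  N10 sheds 280 kN to N9: 280 each.
    N9: 70+280 = 350 > 100
Round 4 — N9 snaps.
  N9 sheds 350 kN: no online neighbours, lost.
No further breaks.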